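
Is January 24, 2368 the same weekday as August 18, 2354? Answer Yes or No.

Yes

From Aug 18, 2354 to Jan 24, 2368 is 4907 days.
4907 mod 7 = 0, so they are the same weekday.
(Aug 18, 2354 is a Wednesday; Jan 24, 2368 is a Wednesday.)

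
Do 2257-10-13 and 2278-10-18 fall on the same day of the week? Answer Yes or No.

No

From Oct 13, 2257 to Oct 18, 2278 is 7675 days.
7675 mod 7 = 3, so they are different weekdays.
(Oct 13, 2257 is a Tuesday; Oct 18, 2278 is a Friday.)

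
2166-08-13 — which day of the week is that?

Doomsday rule: the anchor day for the 2100s is Sunday. For year 66: 66÷12 = 5 r 6, and 6÷4 = 1, so 5+6+1 = 12.
Sunday + 12 ≡ Friday — that's 2166's doomsday.
In August the doomsday date is Aug 8.
Aug 13 is 5 days after Aug 8; 5 mod 7 = 5, so Friday + 5 = Wednesday.

Wednesday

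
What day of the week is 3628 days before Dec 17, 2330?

Monday

Dec 17, 2330 is a Wednesday.
3628 mod 7 = 2, so 3628 days before a Wednesday is Wednesday − 2 = Monday.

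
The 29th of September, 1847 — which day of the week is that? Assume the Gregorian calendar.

Doomsday rule: the anchor day for the 1800s is Friday. For year 47: 47÷12 = 3 r 11, and 11÷4 = 2, so 3+11+2 = 16.
Friday + 16 ≡ Sunday — that's 1847's doomsday.
In September the doomsday date is Sep 5.
Sep 29 is 24 days after Sep 5; 24 mod 7 = 3, so Sunday + 3 = Wednesday.

Wednesday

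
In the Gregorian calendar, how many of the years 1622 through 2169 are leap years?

Multiples of 4 in [1622,2169]: 137.
Of those, multiples of 100: 5 (not leap unless ÷400).
Multiples of 400: 1.
Leap years = 137 − 5 + 1 = 133.

133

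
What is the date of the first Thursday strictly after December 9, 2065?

Dec 9, 2065 is a Wednesday.
From Wednesday to the next Thursday is 1 day.
Dec 9, 2065 + 1 = Dec 10, 2065.

December 10, 2065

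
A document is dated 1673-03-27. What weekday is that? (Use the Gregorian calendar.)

Monday

Doomsday rule: the anchor day for the 1600s is Tuesday. For year 73: 73÷12 = 6 r 1, and 1÷4 = 0, so 6+1+0 = 7.
Tuesday + 7 ≡ Tuesday — that's 1673's doomsday.
In March the doomsday date is Mar 14.
Mar 27 is 13 days after Mar 14; 13 mod 7 = 6, so Tuesday + 6 = Monday.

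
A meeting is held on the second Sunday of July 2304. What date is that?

July 1, 2304 is a Friday.
The first Sunday is therefore July 3 (2 days later).
The second Sunday is 3 + 1×7 = July 10.

July 10, 2304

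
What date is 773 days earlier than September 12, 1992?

−366 (one year; includes Feb 29, 1992) → Sep 12, 1991 (407 left).
−365 (one year) → Sep 12, 1990 (42 left).
−12 → Aug 31, 1990 (end of Aug, 31 days; 30 left).
−30 → Aug 1, 1990.

August 1, 1990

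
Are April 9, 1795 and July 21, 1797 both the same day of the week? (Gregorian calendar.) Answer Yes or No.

From Apr 9, 1795 to Jul 21, 1797 is 834 days.
834 mod 7 = 1, so they are different weekdays.
(Apr 9, 1795 is a Thursday; Jul 21, 1797 is a Friday.)

No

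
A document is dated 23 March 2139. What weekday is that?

Monday

Doomsday rule: the anchor day for the 2100s is Sunday. For year 39: 39÷12 = 3 r 3, and 3÷4 = 0, so 3+3+0 = 6.
Sunday + 6 ≡ Saturday — that's 2139's doomsday.
In March the doomsday date is Mar 14.
Mar 23 is 9 days after Mar 14; 9 mod 7 = 2, so Saturday + 2 = Monday.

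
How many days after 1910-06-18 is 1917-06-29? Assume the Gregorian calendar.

Jun 18, 1910 → Jun 18, 1911: 365 days.
Jun 18, 1911 → Jun 18, 1912: 366 days (Feb 29, 1912 is in that span).
Jun 18, 1912 → Jun 18, 1913: 365 days.
Jun 18, 1913 → Jun 18, 1914: 365 days.
Jun 18, 1914 → Jun 18, 1915: 365 days.
Jun 18, 1915 → Jun 18, 1916: 366 days (Feb 29, 1916 is in that span).
Jun 18, 1916 → Jul 18, 1916: 30 days (June has 30).
Jul 18, 1916 → Aug 18, 1916: 31 days (July has 31).
Aug 18, 1916 → Sep 18, 1916: 31 days (August has 31).
Sep 18, 1916 → Oct 18, 1916: 30 days (September has 30).
Oct 18, 1916 → Nov 18, 1916: 31 days (October has 31).
Nov 18, 1916 → Dec 18, 1916: 30 days (November has 30).
Dec 18, 1916 → Jan 18, 1917: 31 days (December has 31).
Jan 18, 1917 → Feb 18, 1917: 31 days (January has 31).
Feb 18, 1917 → Mar 18, 1917: 28 days (February has 28).
Mar 18, 1917 → Apr 18, 1917: 31 days (March has 31).
Apr 18, 1917 → May 18, 1917: 30 days (April has 30).
May 18, 1917 → Jun 18, 1917: 31 days (May has 31).
Jun 18, 1917 → Jun 29, 1917: 11 days.
Total: 2568 days.

2568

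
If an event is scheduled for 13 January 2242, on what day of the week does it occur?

Thursday

Doomsday rule: the anchor day for the 2200s is Friday. For year 42: 42÷12 = 3 r 6, and 6÷4 = 1, so 3+6+1 = 10.
Friday + 10 ≡ Monday — that's 2242's doomsday.
In January the doomsday date is Jan 3 (2242 is not a leap year).
Jan 13 is 10 days after Jan 3; 10 mod 7 = 3, so Monday + 3 = Thursday.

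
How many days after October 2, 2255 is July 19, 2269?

Oct 2, 2255 → Oct 2, 2256: 366 days (Feb 29, 2256 is in that span).
Oct 2, 2256 → Oct 2, 2257: 365 days.
Oct 2, 2257 → Oct 2, 2258: 365 days.
Oct 2, 2258 → Oct 2, 2259: 365 days.
Oct 2, 2259 → Oct 2, 2260: 366 days (Feb 29, 2260 is in that span).
Oct 2, 2260 → Oct 2, 2261: 365 days.
Oct 2, 2261 → Oct 2, 2262: 365 days.
Oct 2, 2262 → Oct 2, 2263: 365 days.
Oct 2, 2263 → Oct 2, 2264: 366 days (Feb 29, 2264 is in that span).
Oct 2, 2264 → Oct 2, 2265: 365 days.
Oct 2, 2265 → Oct 2, 2266: 365 days.
Oct 2, 2266 → Oct 2, 2267: 365 days.
Oct 2, 2267 → Oct 2, 2268: 366 days (Feb 29, 2268 is in that span).
Oct 2, 2268 → Nov 2, 2268: 31 days (October has 31).
Nov 2, 2268 → Dec 2, 2268: 30 days (November has 30).
Dec 2, 2268 → Jan 2, 2269: 31 days (December has 31).
Jan 2, 2269 → Feb 2, 2269: 31 days (January has 31).
Feb 2, 2269 → Mar 2, 2269: 28 days (February has 28).
Mar 2, 2269 → Apr 2, 2269: 31 days (March has 31).
Apr 2, 2269 → May 2, 2269: 30 days (April has 30).
May 2, 2269 → Jun 2, 2269: 31 days (May has 31).
Jun 2, 2269 → Jul 2, 2269: 30 days (June has 30).
Jul 2, 2269 → Jul 19, 2269: 17 days.
Total: 5039 days.

5039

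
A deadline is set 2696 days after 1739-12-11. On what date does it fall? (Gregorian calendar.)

April 29, 1747

+366 (one year; includes Feb 29, 1740) → Dec 11, 1740 (2330 left).
+365 (one year) → Dec 11, 1741 (1965 left).
+365 (one year) → Dec 11, 1742 (1600 left).
+365 (one year) → Dec 11, 1743 (1235 left).
+366 (one year; includes Feb 29, 1744) → Dec 11, 1744 (869 left).
+365 (one year) → Dec 11, 1745 (504 left).
+365 (one year) → Dec 11, 1746 (139 left).
Dec has 31 days: +21 → Jan 1, 1747 (118 left).
Jan has 31 days: +31 → Feb 1, 1747 (87 left).
Feb has 28 days: +28 → Mar 1, 1747 (59 left).
Mar has 31 days: +31 → Apr 1, 1747 (28 left).
+28 → Apr 29, 1747.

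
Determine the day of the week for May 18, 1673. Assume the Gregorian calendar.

Thursday

Doomsday rule: the anchor day for the 1600s is Tuesday. For year 73: 73÷12 = 6 r 1, and 1÷4 = 0, so 6+1+0 = 7.
Tuesday + 7 ≡ Tuesday — that's 1673's doomsday.
In May the doomsday date is May 9.
May 18 is 9 days after May 9; 9 mod 7 = 2, so Tuesday + 2 = Thursday.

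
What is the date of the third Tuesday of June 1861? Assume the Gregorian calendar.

June 18, 1861

June 1, 1861 is a Saturday.
The first Tuesday is therefore June 4 (3 days later).
The third Tuesday is 4 + 2×7 = June 18.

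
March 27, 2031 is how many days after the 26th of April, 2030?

335

Apr 26, 2030 → May 26, 2030: 30 days (April has 30).
May 26, 2030 → Jun 26, 2030: 31 days (May has 31).
Jun 26, 2030 → Jul 26, 2030: 30 days (June has 30).
Jul 26, 2030 → Aug 26, 2030: 31 days (July has 31).
Aug 26, 2030 → Sep 26, 2030: 31 days (August has 31).
Sep 26, 2030 → Oct 26, 2030: 30 days (September has 30).
Oct 26, 2030 → Nov 26, 2030: 31 days (October has 31).
Nov 26, 2030 → Dec 26, 2030: 30 days (November has 30).
Dec 26, 2030 → Jan 26, 2031: 31 days (December has 31).
Jan 26, 2031 → Feb 26, 2031: 31 days (January has 31).
Feb 26, 2031 → Mar 26, 2031: 28 days (February has 28).
Mar 26, 2031 → Mar 27, 2031: 1 days.
Total: 335 days.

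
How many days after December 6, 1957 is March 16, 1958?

100

Dec 6, 1957 → Jan 6, 1958: 31 days (December has 31).
Jan 6, 1958 → Feb 6, 1958: 31 days (January has 31).
Feb 6, 1958 → Mar 6, 1958: 28 days (February has 28).
Mar 6, 1958 → Mar 16, 1958: 10 days.
Total: 100 days.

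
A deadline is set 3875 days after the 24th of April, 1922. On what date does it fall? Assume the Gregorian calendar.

December 2, 1932

+365 (one year) → Apr 24, 1923 (3510 left).
+366 (one year; includes Feb 29, 1924) → Apr 24, 1924 (3144 left).
+365 (one year) → Apr 24, 1925 (2779 left).
+365 (one year) → Apr 24, 1926 (2414 left).
+365 (one year) → Apr 24, 1927 (2049 left).
+366 (one year; includes Feb 29, 1928) → Apr 24, 1928 (1683 left).
+365 (one year) → Apr 24, 1929 (1318 left).
+365 (one year) → Apr 24, 1930 (953 left).
+365 (one year) → Apr 24, 1931 (588 left).
+366 (one year; includes Feb 29, 1932) → Apr 24, 1932 (222 left).
Apr has 30 days: +7 → May 1, 1932 (215 left).
May has 31 days: +31 → Jun 1, 1932 (184 left).
Jun has 30 days: +30 → Jul 1, 1932 (154 left).
Jul has 31 days: +31 → Aug 1, 1932 (123 left).
Aug has 31 days: +31 → Sep 1, 1932 (92 left).
Sep has 30 days: +30 → Oct 1, 1932 (62 left).
Oct has 31 days: +31 → Nov 1, 1932 (31 left).
Nov has 30 days: +30 → Dec 1, 1932 (1 left).
+1 → Dec 2, 1932.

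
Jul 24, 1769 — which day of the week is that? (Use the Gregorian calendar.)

Monday

Doomsday rule: the anchor day for the 1700s is Sunday. For year 69: 69÷12 = 5 r 9, and 9÷4 = 2, so 5+9+2 = 16.
Sunday + 16 ≡ Tuesday — that's 1769's doomsday.
In July the doomsday date is Jul 11.
Jul 24 is 13 days after Jul 11; 13 mod 7 = 6, so Tuesday + 6 = Monday.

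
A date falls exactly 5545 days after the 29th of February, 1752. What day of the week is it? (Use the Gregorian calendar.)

Feb 29, 1752 is a Tuesday.
5545 mod 7 = 1, so 5545 days after a Tuesday is Tuesday + 1 = Wednesday.

Wednesday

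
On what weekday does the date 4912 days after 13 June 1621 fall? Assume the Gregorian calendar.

First find the weekday of Jun 13, 1621. Doomsday rule: the anchor day for the 1600s is Tuesday. For year 21: 21÷12 = 1 r 9, and 9÷4 = 2, so 1+9+2 = 12.
Tuesday + 12 ≡ Sunday — that's 1621's doomsday.
In June the doomsday date is Jun 6.
Jun 13 is 7 days after Jun 6; 7 mod 7 = 0, so Sunday + 0 = Sunday.
4912 mod 7 = 5, so 4912 days after a Sunday is Sunday + 5 = Friday.

Friday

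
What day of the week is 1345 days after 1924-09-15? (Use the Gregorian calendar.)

Tuesday

Sep 15, 1924 is a Monday.
1345 mod 7 = 1, so 1345 days after a Monday is Monday + 1 = Tuesday.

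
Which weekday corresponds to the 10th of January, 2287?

Doomsday rule: the anchor day for the 2200s is Friday. For year 87: 87÷12 = 7 r 3, and 3÷4 = 0, so 7+3+0 = 10.
Friday + 10 ≡ Monday — that's 2287's doomsday.
In January the doomsday date is Jan 3 (2287 is not a leap year).
Jan 10 is 7 days after Jan 3; 7 mod 7 = 0, so Monday + 0 = Monday.

Monday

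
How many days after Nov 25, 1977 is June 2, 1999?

7859

Nov 25, 1977 → Nov 25, 1978: 365 days.
Nov 25, 1978 → Nov 25, 1979: 365 days.
Nov 25, 1979 → Nov 25, 1980: 366 days (Feb 29, 1980 is in that span).
Nov 25, 1980 → Nov 25, 1981: 365 days.
Nov 25, 1981 → Nov 25, 1982: 365 days.
Nov 25, 1982 → Nov 25, 1983: 365 days.
Nov 25, 1983 → Nov 25, 1984: 366 days (Feb 29, 1984 is in that span).
Nov 25, 1984 → Nov 25, 1985: 365 days.
Nov 25, 1985 → Nov 25, 1986: 365 days.
Nov 25, 1986 → Nov 25, 1987: 365 days.
Nov 25, 1987 → Nov 25, 1988: 366 days (Feb 29, 1988 is in that span).
Nov 25, 1988 → Nov 25, 1989: 365 days.
Nov 25, 1989 → Nov 25, 1990: 365 days.
Nov 25, 1990 → Nov 25, 1991: 365 days.
Nov 25, 1991 → Nov 25, 1992: 366 days (Feb 29, 1992 is in that span).
Nov 25, 1992 → Nov 25, 1993: 365 days.
Nov 25, 1993 → Nov 25, 1994: 365 days.
Nov 25, 1994 → Nov 25, 1995: 365 days.
Nov 25, 1995 → Nov 25, 1996: 366 days (Feb 29, 1996 is in that span).
Nov 25, 1996 → Nov 25, 1997: 365 days.
Nov 25, 1997 → Nov 25, 1998: 365 days.
Nov 25, 1998 → Dec 25, 1998: 30 days (November has 30).
Dec 25, 1998 → Jan 25, 1999: 31 days (December has 31).
Jan 25, 1999 → Feb 25, 1999: 31 days (January has 31).
Feb 25, 1999 → Mar 25, 1999: 28 days (February has 28).
Mar 25, 1999 → Apr 25, 1999: 31 days (March has 31).
Apr 25, 1999 → May 25, 1999: 30 days (April has 30).
May 25, 1999 → Jun 2, 1999: 8 days.
Total: 7859 days.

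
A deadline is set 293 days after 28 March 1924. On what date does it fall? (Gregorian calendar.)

Mar has 31 days: +4 → Apr 1, 1924 (289 left).
Apr has 30 days: +30 → May 1, 1924 (259 left).
May has 31 days: +31 → Jun 1, 1924 (228 left).
Jun has 30 days: +30 → Jul 1, 1924 (198 left).
Jul has 31 days: +31 → Aug 1, 1924 (167 left).
Aug has 31 days: +31 → Sep 1, 1924 (136 left).
Sep has 30 days: +30 → Oct 1, 1924 (106 left).
Oct has 31 days: +31 → Nov 1, 1924 (75 left).
Nov has 30 days: +30 → Dec 1, 1924 (45 left).
Dec has 31 days: +31 → Jan 1, 1925 (14 left).
+14 → Jan 15, 1925.

January 15, 1925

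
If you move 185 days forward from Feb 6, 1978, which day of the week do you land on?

Thursday

Feb 6, 1978 is a Monday.
185 mod 7 = 3, so 185 days after a Monday is Monday + 3 = Thursday.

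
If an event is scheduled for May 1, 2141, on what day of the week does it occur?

January 1, 2141 is a Sunday.
Jan 1, 2141 → Feb 1, 2141: 31 days (January has 31).
Feb 1, 2141 → Mar 1, 2141: 28 days (February has 28).
Mar 1, 2141 → Apr 1, 2141: 31 days (March has 31).
Apr 1, 2141 → May 1, 2141: 30 days.
Total: 120 days.
120 mod 7 = 1, so Sunday + 1 = Monday.

Monday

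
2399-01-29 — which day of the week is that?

Doomsday rule: the anchor day for the 2300s is Wednesday. For year 99: 99÷12 = 8 r 3, and 3÷4 = 0, so 8+3+0 = 11.
Wednesday + 11 ≡ Sunday — that's 2399's doomsday.
In January the doomsday date is Jan 3 (2399 is not a leap year).
Jan 29 is 26 days after Jan 3; 26 mod 7 = 5, so Sunday + 5 = Friday.

Friday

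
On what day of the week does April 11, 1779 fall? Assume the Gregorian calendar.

Doomsday rule: the anchor day for the 1700s is Sunday. For year 79: 79÷12 = 6 r 7, and 7÷4 = 1, so 6+7+1 = 14.
Sunday + 14 ≡ Sunday — that's 1779's doomsday.
In April the doomsday date is Apr 4.
Apr 11 is 7 days after Apr 4; 7 mod 7 = 0, so Sunday + 0 = Sunday.

Sunday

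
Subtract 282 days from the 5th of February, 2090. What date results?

−5 → Jan 31, 2090 (end of Jan, 31 days; 277 left).
−31 → Dec 31, 2089 (end of Dec, 31 days; 246 left).
−31 → Nov 30, 2089 (end of Nov, 30 days; 215 left).
−30 → Oct 31, 2089 (end of Oct, 31 days; 185 left).
−31 → Sep 30, 2089 (end of Sep, 30 days; 154 left).
−30 → Aug 31, 2089 (end of Aug, 31 days; 124 left).
−31 → Jul 31, 2089 (end of Jul, 31 days; 93 left).
−31 → Jun 30, 2089 (end of Jun, 30 days; 62 left).
−30 → May 31, 2089 (end of May, 31 days; 32 left).
−31 → Apr 30, 2089 (end of Apr, 30 days; 1 left).
−1 → Apr 29, 2089.

April 29, 2089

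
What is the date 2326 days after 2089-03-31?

August 13, 2095

+365 (one year) → Mar 31, 2090 (1961 left).
+365 (one year) → Mar 31, 2091 (1596 left).
+366 (one year; includes Feb 29, 2092) → Mar 31, 2092 (1230 left).
+365 (one year) → Mar 31, 2093 (865 left).
+365 (one year) → Mar 31, 2094 (500 left).
+365 (one year) → Mar 31, 2095 (135 left).
Mar has 31 days: +1 → Apr 1, 2095 (134 left).
Apr has 30 days: +30 → May 1, 2095 (104 left).
May has 31 days: +31 → Jun 1, 2095 (73 left).
Jun has 30 days: +30 → Jul 1, 2095 (43 left).
Jul has 31 days: +31 → Aug 1, 2095 (12 left).
+12 → Aug 13, 2095.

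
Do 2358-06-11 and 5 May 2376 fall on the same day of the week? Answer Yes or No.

From Jun 11, 2358 to May 5, 2376 is 6538 days.
6538 mod 7 = 0, so they are the same weekday.
(Jun 11, 2358 is a Wednesday; May 5, 2376 is a Wednesday.)

Yes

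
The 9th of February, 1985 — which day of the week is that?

January 1, 1985 is a Tuesday.
Jan 1, 1985 → Feb 1, 1985: 31 days (January has 31).
Feb 1, 1985 → Feb 9, 1985: 8 days.
Total: 39 days.
39 mod 7 = 4, so Tuesday + 4 = Saturday.

Saturday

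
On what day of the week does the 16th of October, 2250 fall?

Wednesday

January 1, 2250 is a Tuesday.
Jan 1, 2250 → Feb 1, 2250: 31 days (January has 31).
Feb 1, 2250 → Mar 1, 2250: 28 days (February has 28).
Mar 1, 2250 → Apr 1, 2250: 31 days (March has 31).
Apr 1, 2250 → May 1, 2250: 30 days (April has 30).
May 1, 2250 → Jun 1, 2250: 31 days (May has 31).
Jun 1, 2250 → Jul 1, 2250: 30 days (June has 30).
Jul 1, 2250 → Aug 1, 2250: 31 days (July has 31).
Aug 1, 2250 → Sep 1, 2250: 31 days (August has 31).
Sep 1, 2250 → Oct 1, 2250: 30 days (September has 30).
Oct 1, 2250 → Oct 16, 2250: 15 days.
Total: 288 days.
288 mod 7 = 1, so Tuesday + 1 = Wednesday.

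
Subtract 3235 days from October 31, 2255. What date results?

December 22, 2246

−365 (one year) → Oct 31, 2254 (2870 left).
−365 (one year) → Oct 31, 2253 (2505 left).
−365 (one year) → Oct 31, 2252 (2140 left).
−366 (one year; includes Feb 29, 2252) → Oct 31, 2251 (1774 left).
−365 (one year) → Oct 31, 2250 (1409 left).
−365 (one year) → Oct 31, 2249 (1044 left).
−365 (one year) → Oct 31, 2248 (679 left).
−366 (one year; includes Feb 29, 2248) → Oct 31, 2247 (313 left).
−31 → Sep 30, 2247 (end of Sep, 30 days; 282 left).
−30 → Aug 31, 2247 (end of Aug, 31 days; 252 left).
−31 → Jul 31, 2247 (end of Jul, 31 days; 221 left).
−31 → Jun 30, 2247 (end of Jun, 30 days; 190 left).
−30 → May 31, 2247 (end of May, 31 days; 160 left).
−31 → Apr 30, 2247 (end of Apr, 30 days; 129 left).
−30 → Mar 31, 2247 (end of Mar, 31 days; 99 left).
−31 → Feb 28, 2247 (end of Feb, 28 days; 68 left).
−28 → Jan 31, 2247 (end of Jan, 31 days; 40 left).
−31 → Dec 31, 2246 (end of Dec, 31 days; 9 left).
−9 → Dec 22, 2246.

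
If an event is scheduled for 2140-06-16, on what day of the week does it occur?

Thursday

Doomsday rule: the anchor day for the 2100s is Sunday. For year 40: 40÷12 = 3 r 4, and 4÷4 = 1, so 3+4+1 = 8.
Sunday + 8 ≡ Monday — that's 2140's doomsday.
In June the doomsday date is Jun 6.
Jun 16 is 10 days after Jun 6; 10 mod 7 = 3, so Monday + 3 = Thursday.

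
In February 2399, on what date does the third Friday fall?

February 19, 2399

February 1, 2399 is a Monday.
The first Friday is therefore February 5 (4 days later).
The third Friday is 5 + 2×7 = February 19.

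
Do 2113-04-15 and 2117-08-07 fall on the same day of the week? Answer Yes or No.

From Apr 15, 2113 to Aug 7, 2117 is 1575 days.
1575 mod 7 = 0, so they are the same weekday.
(Apr 15, 2113 is a Saturday; Aug 7, 2117 is a Saturday.)

Yes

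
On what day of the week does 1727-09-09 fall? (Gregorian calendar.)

Tuesday

Doomsday rule: the anchor day for the 1700s is Sunday. For year 27: 27÷12 = 2 r 3, and 3÷4 = 0, so 2+3+0 = 5.
Sunday + 5 ≡ Friday — that's 1727's doomsday.
In September the doomsday date is Sep 5.
Sep 9 is 4 days after Sep 5; 4 mod 7 = 4, so Friday + 4 = Tuesday.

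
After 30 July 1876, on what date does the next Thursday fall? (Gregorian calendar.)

August 3, 1876

Jul 30, 1876 is a Sunday.
From Sunday to the next Thursday is 4 days.
Jul 30, 1876 + 4 = Aug 3, 1876.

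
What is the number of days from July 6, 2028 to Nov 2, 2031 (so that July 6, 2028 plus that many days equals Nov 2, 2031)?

1214

Jul 6, 2028 → Jul 6, 2029: 365 days.
Jul 6, 2029 → Jul 6, 2030: 365 days.
Jul 6, 2030 → Jul 6, 2031: 365 days.
Jul 6, 2031 → Aug 6, 2031: 31 days (July has 31).
Aug 6, 2031 → Sep 6, 2031: 31 days (August has 31).
Sep 6, 2031 → Oct 6, 2031: 30 days (September has 30).
Oct 6, 2031 → Nov 2, 2031: 27 days.
Total: 1214 days.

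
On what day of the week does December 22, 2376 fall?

Doomsday rule: the anchor day for the 2300s is Wednesday. For year 76: 76÷12 = 6 r 4, and 4÷4 = 1, so 6+4+1 = 11.
Wednesday + 11 ≡ Sunday — that's 2376's doomsday.
In December the doomsday date is Dec 12.
Dec 22 is 10 days after Dec 12; 10 mod 7 = 3, so Sunday + 3 = Wednesday.

Wednesday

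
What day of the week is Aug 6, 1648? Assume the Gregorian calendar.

Doomsday rule: the anchor day for the 1600s is Tuesday. For year 48: 48÷12 = 4 r 0, and 0÷4 = 0, so 4+0+0 = 4.
Tuesday + 4 ≡ Saturday — that's 1648's doomsday.
In August the doomsday date is Aug 8.
Aug 6 is 2 days before Aug 8; 2 mod 7 = 2, so Saturday − 2 = Thursday.

Thursday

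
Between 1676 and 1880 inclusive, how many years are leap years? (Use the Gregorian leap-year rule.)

Multiples of 4 in [1676,1880]: 52.
Of those, multiples of 100: 2 (not leap unless ÷400).
Multiples of 400: 0.
Leap years = 52 − 2 + 0 = 50.

50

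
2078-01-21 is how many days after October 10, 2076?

Oct 10, 2076 → Oct 10, 2077: 365 days.
Oct 10, 2077 → Nov 10, 2077: 31 days (October has 31).
Nov 10, 2077 → Dec 10, 2077: 30 days (November has 30).
Dec 10, 2077 → Jan 10, 2078: 31 days (December has 31).
Jan 10, 2078 → Jan 21, 2078: 11 days.
Total: 468 days.

468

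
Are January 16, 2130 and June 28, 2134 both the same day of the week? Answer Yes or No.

From Jan 16, 2130 to Jun 28, 2134 is 1624 days.
1624 mod 7 = 0, so they are the same weekday.
(Jan 16, 2130 is a Monday; Jun 28, 2134 is a Monday.)

Yes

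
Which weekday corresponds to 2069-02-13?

Wednesday

January 1, 2069 is a Tuesday.
Jan 1, 2069 → Feb 1, 2069: 31 days (January has 31).
Feb 1, 2069 → Feb 13, 2069: 12 days.
Total: 43 days.
43 mod 7 = 1, so Tuesday + 1 = Wednesday.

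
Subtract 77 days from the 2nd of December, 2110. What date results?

September 16, 2110

−2 → Nov 30, 2110 (end of Nov, 30 days; 75 left).
−30 → Oct 31, 2110 (end of Oct, 31 days; 45 left).
−31 → Sep 30, 2110 (end of Sep, 30 days; 14 left).
−14 → Sep 16, 2110.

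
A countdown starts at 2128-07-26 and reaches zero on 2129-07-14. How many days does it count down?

Jul 26, 2128 → Aug 26, 2128: 31 days (July has 31).
Aug 26, 2128 → Sep 26, 2128: 31 days (August has 31).
Sep 26, 2128 → Oct 26, 2128: 30 days (September has 30).
Oct 26, 2128 → Nov 26, 2128: 31 days (October has 31).
Nov 26, 2128 → Dec 26, 2128: 30 days (November has 30).
Dec 26, 2128 → Jan 26, 2129: 31 days (December has 31).
Jan 26, 2129 → Feb 26, 2129: 31 days (January has 31).
Feb 26, 2129 → Mar 26, 2129: 28 days (February has 28).
Mar 26, 2129 → Apr 26, 2129: 31 days (March has 31).
Apr 26, 2129 → May 26, 2129: 30 days (April has 30).
May 26, 2129 → Jun 26, 2129: 31 days (May has 31).
Jun 26, 2129 → Jul 14, 2129: 18 days.
Total: 353 days.

353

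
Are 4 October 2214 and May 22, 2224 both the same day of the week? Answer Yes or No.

From Oct 4, 2214 to May 22, 2224 is 3518 days.
3518 mod 7 = 4, so they are different weekdays.
(Oct 4, 2214 is a Tuesday; May 22, 2224 is a Saturday.)

No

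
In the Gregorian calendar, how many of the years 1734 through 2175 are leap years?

Multiples of 4 in [1734,2175]: 110.
Of those, multiples of 100: 4 (not leap unless ÷400).
Multiples of 400: 1.
Leap years = 110 − 4 + 1 = 107.

107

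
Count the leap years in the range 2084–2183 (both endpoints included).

24

Multiples of 4 in [2084,2183]: 25.
Of those, multiples of 100: 1 (not leap unless ÷400).
Multiples of 400: 0.
Leap years = 25 − 1 + 0 = 24.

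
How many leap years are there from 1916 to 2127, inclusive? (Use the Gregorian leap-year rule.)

Multiples of 4 in [1916,2127]: 53.
Of those, multiples of 100: 2 (not leap unless ÷400).
Multiples of 400: 1.
Leap years = 53 − 2 + 1 = 52.

52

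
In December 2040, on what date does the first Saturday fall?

December 1, 2040 is a Saturday.
The first Saturday is therefore December 1 (same day).

December 1, 2040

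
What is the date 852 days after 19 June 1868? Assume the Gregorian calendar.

+365 (one year) → Jun 19, 1869 (487 left).
+365 (one year) → Jun 19, 1870 (122 left).
Jun has 30 days: +12 → Jul 1, 1870 (110 left).
Jul has 31 days: +31 → Aug 1, 1870 (79 left).
Aug has 31 days: +31 → Sep 1, 1870 (48 left).
Sep has 30 days: +30 → Oct 1, 1870 (18 left).
+18 → Oct 19, 1870.

October 19, 1870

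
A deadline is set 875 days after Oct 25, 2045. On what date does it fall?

+365 (one year) → Oct 25, 2046 (510 left).
+365 (one year) → Oct 25, 2047 (145 left).
Oct has 31 days: +7 → Nov 1, 2047 (138 left).
Nov has 30 days: +30 → Dec 1, 2047 (108 left).
Dec has 31 days: +31 → Jan 1, 2048 (77 left).
Jan has 31 days: +31 → Feb 1, 2048 (46 left).
Feb has 29 days: +29 → Mar 1, 2048 (17 left).
+17 → Mar 18, 2048.

March 18, 2048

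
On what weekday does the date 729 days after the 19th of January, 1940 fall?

Saturday

First find the weekday of Jan 19, 1940. Doomsday rule: the anchor day for the 1900s is Wednesday. For year 40: 40÷12 = 3 r 4, and 4÷4 = 1, so 3+4+1 = 8.
Wednesday + 8 ≡ Thursday — that's 1940's doomsday.
In January the doomsday date is Jan 4 (1940 is a leap year (divisible by 4)).
Jan 19 is 15 days after Jan 4; 15 mod 7 = 1, so Thursday + 1 = Friday.
729 mod 7 = 1, so 729 days after a Friday is Friday + 1 = Saturday.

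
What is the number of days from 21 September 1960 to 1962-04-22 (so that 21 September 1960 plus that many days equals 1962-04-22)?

578

Sep 21, 1960 → Sep 21, 1961: 365 days.
Sep 21, 1961 → Oct 21, 1961: 30 days (September has 30).
Oct 21, 1961 → Nov 21, 1961: 31 days (October has 31).
Nov 21, 1961 → Dec 21, 1961: 30 days (November has 30).
Dec 21, 1961 → Jan 21, 1962: 31 days (December has 31).
Jan 21, 1962 → Feb 21, 1962: 31 days (January has 31).
Feb 21, 1962 → Mar 21, 1962: 28 days (February has 28).
Mar 21, 1962 → Apr 21, 1962: 31 days (March has 31).
Apr 21, 1962 → Apr 22, 1962: 1 days.
Total: 578 days.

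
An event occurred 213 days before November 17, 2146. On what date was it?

April 18, 2146

−17 → Oct 31, 2146 (end of Oct, 31 days; 196 left).
−31 → Sep 30, 2146 (end of Sep, 30 days; 165 left).
−30 → Aug 31, 2146 (end of Aug, 31 days; 135 left).
−31 → Jul 31, 2146 (end of Jul, 31 days; 104 left).
−31 → Jun 30, 2146 (end of Jun, 30 days; 73 left).
−30 → May 31, 2146 (end of May, 31 days; 43 left).
−31 → Apr 30, 2146 (end of Apr, 30 days; 12 left).
−12 → Apr 18, 2146.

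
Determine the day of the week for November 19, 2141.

Sunday

Doomsday rule: the anchor day for the 2100s is Sunday. For year 41: 41÷12 = 3 r 5, and 5÷4 = 1, so 3+5+1 = 9.
Sunday + 9 ≡ Tuesday — that's 2141's doomsday.
In November the doomsday date is Nov 7.
Nov 19 is 12 days after Nov 7; 12 mod 7 = 5, so Tuesday + 5 = Sunday.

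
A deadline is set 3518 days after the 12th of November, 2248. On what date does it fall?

July 1, 2258

+365 (one year) → Nov 12, 2249 (3153 left).
+365 (one year) → Nov 12, 2250 (2788 left).
+365 (one year) → Nov 12, 2251 (2423 left).
+366 (one year; includes Feb 29, 2252) → Nov 12, 2252 (2057 left).
+365 (one year) → Nov 12, 2253 (1692 left).
+365 (one year) → Nov 12, 2254 (1327 left).
+365 (one year) → Nov 12, 2255 (962 left).
+366 (one year; includes Feb 29, 2256) → Nov 12, 2256 (596 left).
+365 (one year) → Nov 12, 2257 (231 left).
Nov has 30 days: +19 → Dec 1, 2257 (212 left).
Dec has 31 days: +31 → Jan 1, 2258 (181 left).
Jan has 31 days: +31 → Feb 1, 2258 (150 left).
Feb has 28 days: +28 → Mar 1, 2258 (122 left).
Mar has 31 days: +31 → Apr 1, 2258 (91 left).
Apr has 30 days: +30 → May 1, 2258 (61 left).
May has 31 days: +31 → Jun 1, 2258 (30 left).
Jun has 30 days: +30 → Jul 1, 2258 (0 left).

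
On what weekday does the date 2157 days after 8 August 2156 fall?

First find the weekday of Aug 8, 2156. Doomsday rule: the anchor day for the 2100s is Sunday. For year 56: 56÷12 = 4 r 8, and 8÷4 = 2, so 4+8+2 = 14.
Sunday + 14 ≡ Sunday — that's 2156's doomsday.
In August the doomsday date is Aug 8.
Aug 8 is the doomsday itself: Sunday.
2157 mod 7 = 1, so 2157 days after a Sunday is Sunday + 1 = Monday.

Monday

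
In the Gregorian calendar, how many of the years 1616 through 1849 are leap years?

Multiples of 4 in [1616,1849]: 59.
Of those, multiples of 100: 2 (not leap unless ÷400).
Multiples of 400: 0.
Leap years = 59 − 2 + 0 = 57.

57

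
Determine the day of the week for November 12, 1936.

Thursday

Doomsday rule: the anchor day for the 1900s is Wednesday. For year 36: 36÷12 = 3 r 0, and 0÷4 = 0, so 3+0+0 = 3.
Wednesday + 3 ≡ Saturday — that's 1936's doomsday.
In November the doomsday date is Nov 7.
Nov 12 is 5 days after Nov 7; 5 mod 7 = 5, so Saturday + 5 = Thursday.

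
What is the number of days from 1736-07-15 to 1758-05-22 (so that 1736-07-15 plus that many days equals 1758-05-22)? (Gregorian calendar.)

7981

Jul 15, 1736 → Jul 15, 1737: 365 days.
Jul 15, 1737 → Jul 15, 1738: 365 days.
Jul 15, 1738 → Jul 15, 1739: 365 days.
Jul 15, 1739 → Jul 15, 1740: 366 days (Feb 29, 1740 is in that span).
Jul 15, 1740 → Jul 15, 1741: 365 days.
Jul 15, 1741 → Jul 15, 1742: 365 days.
Jul 15, 1742 → Jul 15, 1743: 365 days.
Jul 15, 1743 → Jul 15, 1744: 366 days (Feb 29, 1744 is in that span).
Jul 15, 1744 → Jul 15, 1745: 365 days.
Jul 15, 1745 → Jul 15, 1746: 365 days.
Jul 15, 1746 → Jul 15, 1747: 365 days.
Jul 15, 1747 → Jul 15, 1748: 366 days (Feb 29, 1748 is in that span).
Jul 15, 1748 → Jul 15, 1749: 365 days.
Jul 15, 1749 → Jul 15, 1750: 365 days.
Jul 15, 1750 → Jul 15, 1751: 365 days.
Jul 15, 1751 → Jul 15, 1752: 366 days (Feb 29, 1752 is in that span).
Jul 15, 1752 → Jul 15, 1753: 365 days.
Jul 15, 1753 → Jul 15, 1754: 365 days.
Jul 15, 1754 → Jul 15, 1755: 365 days.
Jul 15, 1755 → Jul 15, 1756: 366 days (Feb 29, 1756 is in that span).
Jul 15, 1756 → Jul 15, 1757: 365 days.
Jul 15, 1757 → Aug 15, 1757: 31 days (July has 31).
Aug 15, 1757 → Sep 15, 1757: 31 days (August has 31).
Sep 15, 1757 → Oct 15, 1757: 30 days (September has 30).
Oct 15, 1757 → Nov 15, 1757: 31 days (October has 31).
Nov 15, 1757 → Dec 15, 1757: 30 days (November has 30).
Dec 15, 1757 → Jan 15, 1758: 31 days (December has 31).
Jan 15, 1758 → Feb 15, 1758: 31 days (January has 31).
Feb 15, 1758 → Mar 15, 1758: 28 days (February has 28).
Mar 15, 1758 → Apr 15, 1758: 31 days (March has 31).
Apr 15, 1758 → May 15, 1758: 30 days (April has 30).
May 15, 1758 → May 22, 1758: 7 days.
Total: 7981 days.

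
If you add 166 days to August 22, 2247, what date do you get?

Aug has 31 days: +10 → Sep 1, 2247 (156 left).
Sep has 30 days: +30 → Oct 1, 2247 (126 left).
Oct has 31 days: +31 → Nov 1, 2247 (95 left).
Nov has 30 days: +30 → Dec 1, 2247 (65 left).
Dec has 31 days: +31 → Jan 1, 2248 (34 left).
Jan has 31 days: +31 → Feb 1, 2248 (3 left).
+3 → Feb 4, 2248.

February 4, 2248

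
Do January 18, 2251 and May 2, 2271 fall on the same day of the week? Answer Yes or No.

From Jan 18, 2251 to May 2, 2271 is 7409 days.
7409 mod 7 = 3, so they are different weekdays.
(Jan 18, 2251 is a Saturday; May 2, 2271 is a Tuesday.)

No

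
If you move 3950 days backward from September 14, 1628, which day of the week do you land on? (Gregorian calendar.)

Tuesday

Sep 14, 1628 is a Thursday.
3950 mod 7 = 2, so 3950 days before a Thursday is Thursday − 2 = Tuesday.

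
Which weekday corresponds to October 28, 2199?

Monday

Doomsday rule: the anchor day for the 2100s is Sunday. For year 99: 99÷12 = 8 r 3, and 3÷4 = 0, so 8+3+0 = 11.
Sunday + 11 ≡ Thursday — that's 2199's doomsday.
In October the doomsday date is Oct 10.
Oct 28 is 18 days after Oct 10; 18 mod 7 = 4, so Thursday + 4 = Monday.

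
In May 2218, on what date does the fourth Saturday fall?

May 1, 2218 is a Friday.
The first Saturday is therefore May 2 (1 days later).
The fourth Saturday is 2 + 3×7 = May 23.

May 23, 2218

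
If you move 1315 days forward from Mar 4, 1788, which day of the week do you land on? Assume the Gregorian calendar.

Mar 4, 1788 is a Tuesday.
1315 mod 7 = 6, so 1315 days after a Tuesday is Tuesday + 6 = Monday.

Monday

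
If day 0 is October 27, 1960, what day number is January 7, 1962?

437

Oct 27, 1960 → Oct 27, 1961: 365 days.
Oct 27, 1961 → Nov 27, 1961: 31 days (October has 31).
Nov 27, 1961 → Dec 27, 1961: 30 days (November has 30).
Dec 27, 1961 → Jan 7, 1962: 11 days.
Total: 437 days.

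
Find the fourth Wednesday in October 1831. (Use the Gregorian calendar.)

October 1, 1831 is a Saturday.
The first Wednesday is therefore October 5 (4 days later).
The fourth Wednesday is 5 + 3×7 = October 26.

October 26, 1831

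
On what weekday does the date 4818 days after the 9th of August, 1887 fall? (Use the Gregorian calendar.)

Thursday

Aug 9, 1887 is a Tuesday.
4818 mod 7 = 2, so 4818 days after a Tuesday is Tuesday + 2 = Thursday.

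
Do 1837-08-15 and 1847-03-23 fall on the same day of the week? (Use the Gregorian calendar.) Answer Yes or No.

From Aug 15, 1837 to Mar 23, 1847 is 3507 days.
3507 mod 7 = 0, so they are the same weekday.
(Aug 15, 1837 is a Tuesday; Mar 23, 1847 is a Tuesday.)

Yes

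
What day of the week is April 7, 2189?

Tuesday

Doomsday rule: the anchor day for the 2100s is Sunday. For year 89: 89÷12 = 7 r 5, and 5÷4 = 1, so 7+5+1 = 13.
Sunday + 13 ≡ Saturday — that's 2189's doomsday.
In April the doomsday date is Apr 4.
Apr 7 is 3 days after Apr 4; 3 mod 7 = 3, so Saturday + 3 = Tuesday.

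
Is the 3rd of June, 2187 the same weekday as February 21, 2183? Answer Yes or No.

No

From Feb 21, 2183 to Jun 3, 2187 is 1563 days.
1563 mod 7 = 2, so they are different weekdays.
(Feb 21, 2183 is a Friday; Jun 3, 2187 is a Sunday.)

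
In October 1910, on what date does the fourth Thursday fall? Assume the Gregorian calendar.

October 1, 1910 is a Saturday.
The first Thursday is therefore October 6 (5 days later).
The fourth Thursday is 6 + 3×7 = October 27.

October 27, 1910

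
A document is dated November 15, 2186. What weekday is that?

January 1, 2186 is a Sunday.
Jan 1, 2186 → Feb 1, 2186: 31 days (January has 31).
Feb 1, 2186 → Mar 1, 2186: 28 days (February has 28).
Mar 1, 2186 → Apr 1, 2186: 31 days (March has 31).
Apr 1, 2186 → May 1, 2186: 30 days (April has 30).
May 1, 2186 → Jun 1, 2186: 31 days (May has 31).
Jun 1, 2186 → Jul 1, 2186: 30 days (June has 30).
Jul 1, 2186 → Aug 1, 2186: 31 days (July has 31).
Aug 1, 2186 → Sep 1, 2186: 31 days (August has 31).
Sep 1, 2186 → Oct 1, 2186: 30 days (September has 30).
Oct 1, 2186 → Nov 1, 2186: 31 days (October has 31).
Nov 1, 2186 → Nov 15, 2186: 14 days.
Total: 318 days.
318 mod 7 = 3, so Sunday + 3 = Wednesday.

Wednesday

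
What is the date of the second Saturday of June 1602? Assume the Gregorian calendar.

June 8, 1602

June 1, 1602 is a Saturday.
The first Saturday is therefore June 1 (same day).
The second Saturday is 1 + 1×7 = June 8.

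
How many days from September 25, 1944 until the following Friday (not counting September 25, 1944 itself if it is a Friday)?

4

Sep 25, 1944 is a Monday.
From Monday to the next Friday is 4 days.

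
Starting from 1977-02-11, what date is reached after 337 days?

Feb has 28 days: +18 → Mar 1, 1977 (319 left).
Mar has 31 days: +31 → Apr 1, 1977 (288 left).
Apr has 30 days: +30 → May 1, 1977 (258 left).
May has 31 days: +31 → Jun 1, 1977 (227 left).
Jun has 30 days: +30 → Jul 1, 1977 (197 left).
Jul has 31 days: +31 → Aug 1, 1977 (166 left).
Aug has 31 days: +31 → Sep 1, 1977 (135 left).
Sep has 30 days: +30 → Oct 1, 1977 (105 left).
Oct has 31 days: +31 → Nov 1, 1977 (74 left).
Nov has 30 days: +30 → Dec 1, 1977 (44 left).
Dec has 31 days: +31 → Jan 1, 1978 (13 left).
+13 → Jan 14, 1978.

January 14, 1978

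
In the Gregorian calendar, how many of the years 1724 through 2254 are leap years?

Multiples of 4 in [1724,2254]: 133.
Of those, multiples of 100: 5 (not leap unless ÷400).
Multiples of 400: 1.
Leap years = 133 − 5 + 1 = 129.

129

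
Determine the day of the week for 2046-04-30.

January 1, 2046 is a Monday.
Jan 1, 2046 → Feb 1, 2046: 31 days (January has 31).
Feb 1, 2046 → Mar 1, 2046: 28 days (February has 28).
Mar 1, 2046 → Apr 1, 2046: 31 days (March has 31).
Apr 1, 2046 → Apr 30, 2046: 29 days.
Total: 119 days.
119 mod 7 = 0, so Monday + 0 = Monday.

Monday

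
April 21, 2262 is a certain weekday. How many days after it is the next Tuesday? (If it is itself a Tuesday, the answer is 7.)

1

Apr 21, 2262 is a Monday.
From Monday to the next Tuesday is 1 day.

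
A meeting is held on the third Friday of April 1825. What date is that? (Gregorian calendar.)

April 1, 1825 is a Friday.
The first Friday is therefore April 1 (same day).
The third Friday is 1 + 2×7 = April 15.

April 15, 1825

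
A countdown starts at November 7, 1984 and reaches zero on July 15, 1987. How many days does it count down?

980

Nov 7, 1984 → Nov 7, 1985: 365 days.
Nov 7, 1985 → Nov 7, 1986: 365 days.
Nov 7, 1986 → Dec 7, 1986: 30 days (November has 30).
Dec 7, 1986 → Jan 7, 1987: 31 days (December has 31).
Jan 7, 1987 → Feb 7, 1987: 31 days (January has 31).
Feb 7, 1987 → Mar 7, 1987: 28 days (February has 28).
Mar 7, 1987 → Apr 7, 1987: 31 days (March has 31).
Apr 7, 1987 → May 7, 1987: 30 days (April has 30).
May 7, 1987 → Jun 7, 1987: 31 days (May has 31).
Jun 7, 1987 → Jul 7, 1987: 30 days (June has 30).
Jul 7, 1987 → Jul 15, 1987: 8 days.
Total: 980 days.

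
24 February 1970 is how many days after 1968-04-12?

Apr 12, 1968 → Apr 12, 1969: 365 days.
Apr 12, 1969 → May 12, 1969: 30 days (April has 30).
May 12, 1969 → Jun 12, 1969: 31 days (May has 31).
Jun 12, 1969 → Jul 12, 1969: 30 days (June has 30).
Jul 12, 1969 → Aug 12, 1969: 31 days (July has 31).
Aug 12, 1969 → Sep 12, 1969: 31 days (August has 31).
Sep 12, 1969 → Oct 12, 1969: 30 days (September has 30).
Oct 12, 1969 → Nov 12, 1969: 31 days (October has 31).
Nov 12, 1969 → Dec 12, 1969: 30 days (November has 30).
Dec 12, 1969 → Jan 12, 1970: 31 days (December has 31).
Jan 12, 1970 → Feb 12, 1970: 31 days (January has 31).
Feb 12, 1970 → Feb 24, 1970: 12 days.
Total: 683 days.

683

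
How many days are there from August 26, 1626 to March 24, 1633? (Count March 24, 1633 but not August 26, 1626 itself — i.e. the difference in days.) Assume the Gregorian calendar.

2402

Aug 26, 1626 → Aug 26, 1627: 365 days.
Aug 26, 1627 → Aug 26, 1628: 366 days (Feb 29, 1628 is in that span).
Aug 26, 1628 → Aug 26, 1629: 365 days.
Aug 26, 1629 → Aug 26, 1630: 365 days.
Aug 26, 1630 → Aug 26, 1631: 365 days.
Aug 26, 1631 → Aug 26, 1632: 366 days (Feb 29, 1632 is in that span).
Aug 26, 1632 → Sep 26, 1632: 31 days (August has 31).
Sep 26, 1632 → Oct 26, 1632: 30 days (September has 30).
Oct 26, 1632 → Nov 26, 1632: 31 days (October has 31).
Nov 26, 1632 → Dec 26, 1632: 30 days (November has 30).
Dec 26, 1632 → Jan 26, 1633: 31 days (December has 31).
Jan 26, 1633 → Feb 26, 1633: 31 days (January has 31).
Feb 26, 1633 → Mar 24, 1633: 26 days.
Total: 2402 days.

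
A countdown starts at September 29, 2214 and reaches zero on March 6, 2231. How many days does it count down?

Sep 29, 2214 → Sep 29, 2215: 365 days.
Sep 29, 2215 → Sep 29, 2216: 366 days (Feb 29, 2216 is in that span).
Sep 29, 2216 → Sep 29, 2217: 365 days.
Sep 29, 2217 → Sep 29, 2218: 365 days.
Sep 29, 2218 → Sep 29, 2219: 365 days.
Sep 29, 2219 → Sep 29, 2220: 366 days (Feb 29, 2220 is in that span).
Sep 29, 2220 → Sep 29, 2221: 365 days.
Sep 29, 2221 → Sep 29, 2222: 365 days.
Sep 29, 2222 → Sep 29, 2223: 365 days.
Sep 29, 2223 → Sep 29, 2224: 366 days (Feb 29, 2224 is in that span).
Sep 29, 2224 → Sep 29, 2225: 365 days.
Sep 29, 2225 → Sep 29, 2226: 365 days.
Sep 29, 2226 → Sep 29, 2227: 365 days.
Sep 29, 2227 → Sep 29, 2228: 366 days (Feb 29, 2228 is in that span).
Sep 29, 2228 → Sep 29, 2229: 365 days.
Sep 29, 2229 → Sep 29, 2230: 365 days.
Sep 29, 2230 → Oct 29, 2230: 30 days (September has 30).
Oct 29, 2230 → Nov 29, 2230: 31 days (October has 31).
Nov 29, 2230 → Dec 29, 2230: 30 days (November has 30).
Dec 29, 2230 → Jan 29, 2231: 31 days (December has 31).
Jan 29, 2231 → Feb 28, 2231: 30 days (January has 31).
Feb 28, 2231 → Mar 6, 2231: 6 days.
Total: 6002 days.

6002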